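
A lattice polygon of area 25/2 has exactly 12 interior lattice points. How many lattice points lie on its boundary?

3

Pick's theorem gives A = I + B/2 − 1, so B = 2(A − I + 1) = 2(25/2 − 12 + 1) = 3.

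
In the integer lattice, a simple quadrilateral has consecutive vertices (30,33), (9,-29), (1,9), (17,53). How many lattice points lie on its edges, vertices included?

Along each edge there are gcd(|Δx|,|Δy|)+1 lattice points, so counting each shared vertex once the boundary has gcd(21,62) + gcd(8,38) + gcd(16,44) + gcd(13,20) = 1+2+4+1 = 8.

8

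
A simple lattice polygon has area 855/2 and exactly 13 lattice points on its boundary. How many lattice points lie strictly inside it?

Pick's theorem A = I + B/2 − 1 rearranges to I = A − B/2 + 1 = 855/2 − 13/2 + 1 = 422.

422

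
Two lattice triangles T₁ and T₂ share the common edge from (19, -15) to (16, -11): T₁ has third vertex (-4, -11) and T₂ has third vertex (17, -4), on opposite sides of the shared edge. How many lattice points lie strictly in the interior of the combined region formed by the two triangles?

42

The union is the simple quadrilateral with vertices (19, -15), (-4, -11), (16, -11), (17, -4) in order.
Using the shoelace formula, 2A = |(19·(-11) − (-4)·(-15)) + ((-4)·(-11) − 16·(-11)) + (16·(-4) − 17·(-11)) + (17·(-15) − 19·(-4))| = 105, so the area is 52.5.
The number of boundary lattice points is Σ gcd(|Δx|,|Δy|) = gcd(23,4) + gcd(20,0) + gcd(1,7) + gcd(2,11) = 1+20+1+1 = 23.
By Pick's theorem I = A − B/2 + 1 = 52.5 − 23/2 + 1 = 42.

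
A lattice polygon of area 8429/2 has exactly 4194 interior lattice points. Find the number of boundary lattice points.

43

Pick's theorem gives A = I + B/2 − 1, so B = 2(A − I + 1) = 2(8429/2 − 4194 + 1) = 43.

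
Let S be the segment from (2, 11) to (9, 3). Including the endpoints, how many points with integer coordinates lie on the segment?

2

The number of lattice points on a segment between lattice points is gcd(|Δx|,|Δy|) + 1 = gcd(7,8) + 1 = 1 + 1 = 2.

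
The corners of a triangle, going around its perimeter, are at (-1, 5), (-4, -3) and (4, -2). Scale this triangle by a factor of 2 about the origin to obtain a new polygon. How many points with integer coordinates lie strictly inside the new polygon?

120

Using the shoelace formula, 2A = |((-1)·(-3) − (-4)·5) + ((-4)·(-2) − 4·(-3)) + (4·5 − (-1)·(-2))| = 61, so the area is 30.5.
Along each edge there are gcd(|Δx|,|Δy|)+1 lattice points, so counting each shared vertex once the boundary has gcd(3,8) + gcd(8,1) + gcd(5,7) = 1+1+1 = 3.
Scaling by 2 multiplies the area by 2² = 4 (so the new area is 122) and multiplies the boundary lattice-point count by 2, giving 6.
By Pick's theorem, the interior count of the dilated polygon is 122 − 6/2 + 1 = 120.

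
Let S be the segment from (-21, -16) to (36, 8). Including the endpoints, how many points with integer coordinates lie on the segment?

The number of lattice points on a segment between lattice points is gcd(|Δx|,|Δy|) + 1 = gcd(57,24) + 1 = 3 + 1 = 4.

4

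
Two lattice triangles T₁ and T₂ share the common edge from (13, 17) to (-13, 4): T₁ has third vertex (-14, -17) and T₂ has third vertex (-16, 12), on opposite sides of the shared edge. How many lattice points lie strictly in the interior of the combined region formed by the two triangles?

389

The union is the simple quadrilateral with vertices (13, 17), (-14, -17), (-13, 4), (-16, 12) in order.
Using the shoelace formula, 2A = |(13·(-17) − (-14)·17) + ((-14)·4 − (-13)·(-17)) + ((-13)·12 − (-16)·4) + ((-16)·17 − 13·12)| = 780, so the area is 390.
The number of boundary lattice points is Σ gcd(|Δx|,|Δy|) = gcd(27,34) + gcd(1,21) + gcd(3,8) + gcd(29,5) = 1+1+1+1 = 4.
By Pick's theorem I = A − B/2 + 1 = 390 − 4/2 + 1 = 389.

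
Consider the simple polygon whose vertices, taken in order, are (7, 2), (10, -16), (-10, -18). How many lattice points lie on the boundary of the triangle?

Summing gcd(|Δx|,|Δy|) over the edges gives the boundary count: gcd(3,18) + gcd(20,2) + gcd(17,20) = 3+2+1 = 6.

6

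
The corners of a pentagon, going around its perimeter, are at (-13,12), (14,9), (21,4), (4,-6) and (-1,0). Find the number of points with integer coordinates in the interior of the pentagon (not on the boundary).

281

The shoelace formula gives twice the area as |[(-13)·9 − 14·12] + [14·4 − 21·9] + [21·(-6) − 4·4] + [4·0 − (-1)·(-6)] + [(-1)·12 − (-13)·0]| = 578, so the area is 289.
The number of boundary lattice points is Σ gcd(|Δx|,|Δy|) = gcd(27,3) + gcd(7,5) + gcd(17,10) + gcd(5,6) + gcd(12,12) = 3+1+1+1+12 = 18.
Pick's theorem gives I = A − B/2 + 1 = 289 − 18/2 + 1 = 281.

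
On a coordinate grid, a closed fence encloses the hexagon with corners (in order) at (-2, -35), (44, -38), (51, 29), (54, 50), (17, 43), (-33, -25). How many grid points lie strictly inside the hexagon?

Using the shoelace formula, 2A = |[(-2)·(-38) − 44·(-35)] + [44·29 − 51·(-38)] + [51·50 − 54·29] + [54·43 − 17·50] + [17·(-25) − (-33)·43] + [(-33)·(-35) − (-2)·(-25)]| = 9385, so the area is 4692.5.
Summing gcd(|Δx|,|Δy|) over the edges gives the boundary count: gcd(46,3) + gcd(7,67) + gcd(3,21) + gcd(37,7) + gcd(50,68) + gcd(31,10) = 1+1+3+1+2+1 = 9.
By Pick's theorem A = I + B/2 − 1, so I = 4692.5 − 9/2 + 1 = 4689.

4689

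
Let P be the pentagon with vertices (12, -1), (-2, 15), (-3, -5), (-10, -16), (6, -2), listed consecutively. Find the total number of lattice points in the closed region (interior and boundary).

187

By the shoelace formula, twice the signed area is |(12·15 − (-2)·(-1)) + ((-2)·(-5) − (-3)·15) + ((-3)·(-16) − (-10)·(-5)) + ((-10)·(-2) − 6·(-16)) + (6·(-1) − 12·(-2))| = 365, so the area is 365/2.
Along each edge there are gcd(|Δx|,|Δy|)+1 lattice points, so counting each shared vertex once the boundary has gcd(14,16) + gcd(1,20) + gcd(7,11) + gcd(16,14) + gcd(6,1) = 2+1+1+2+1 = 7.
Pick's theorem gives I = A − B/2 + 1 = 365/2 − 7/2 + 1 = 180, so the closed region contains I + B = 180 + 7 = 187 lattice points.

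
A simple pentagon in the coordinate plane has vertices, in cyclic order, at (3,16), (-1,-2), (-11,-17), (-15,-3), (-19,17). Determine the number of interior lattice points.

436

The shoelace formula gives twice the area as |(3·(-2) − (-1)·16) + ((-1)·(-17) − (-11)·(-2)) + ((-11)·(-3) − (-15)·(-17)) + ((-15)·17 − (-19)·(-3)) + ((-19)·16 − 3·17)| = 884, so the area is 442.
The number of boundary lattice points is Σ gcd(|Δx|,|Δy|) = gcd(4,18) + gcd(10,15) + gcd(4,14) + gcd(4,20) + gcd(22,1) = 2+5+2+4+1 = 14.
By Pick's theorem A = I + B/2 − 1, so I = 442 − 14/2 + 1 = 436.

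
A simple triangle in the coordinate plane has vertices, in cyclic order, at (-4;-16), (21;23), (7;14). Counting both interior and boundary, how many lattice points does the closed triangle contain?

The shoelace formula gives twice the area as |((-4)·23 − 21·(-16)) + (21·14 − 7·23) + (7·(-16) − (-4)·14)| = 321, so the area is 321/2.
Summing gcd(|Δx|,|Δy|) over the edges gives the boundary count: gcd(25,39) + gcd(14,9) + gcd(11,30) = 1+1+1 = 3.
Pick's theorem gives I = A − B/2 + 1 = 321/2 − 3/2 + 1 = 160, so the closed region contains I + B = 160 + 3 = 163 lattice points.

163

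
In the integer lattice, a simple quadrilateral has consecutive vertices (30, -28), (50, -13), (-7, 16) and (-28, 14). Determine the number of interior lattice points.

1213

By the shoelace formula, twice the signed area is |[30·(-13) − 50·(-28)] + [50·16 − (-7)·(-13)] + [(-7)·14 − (-28)·16] + [(-28)·(-28) − 30·14]| = 2433, so the area is 2433/2.
Summing gcd(|Δx|,|Δy|) over the edges gives the boundary count: gcd(20,15) + gcd(57,29) + gcd(21,2) + gcd(58,42) = 5+1+1+2 = 9.
By Pick's theorem A = I + B/2 − 1, so I = 2433/2 − 9/2 + 1 = 1213.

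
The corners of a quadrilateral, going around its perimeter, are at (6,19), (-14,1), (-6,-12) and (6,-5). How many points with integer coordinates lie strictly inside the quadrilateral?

Using the shoelace formula, 2A = |[6·1 − (-14)·19] + [(-14)·(-12) − (-6)·1] + [(-6)·(-5) − 6·(-12)] + [6·19 − 6·(-5)]| = 692, so the area is 346.
The number of boundary lattice points is Σ gcd(|Δx|,|Δy|) = gcd(20,18) + gcd(8,13) + gcd(12,7) + gcd(0,24) = 2+1+1+24 = 28.
Pick's theorem gives I = A − B/2 + 1 = 346 − 28/2 + 1 = 333.

333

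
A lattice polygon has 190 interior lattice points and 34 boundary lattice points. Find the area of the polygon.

206

Pick's theorem states A = I + B/2 − 1, so A = 190 + 34/2 − 1 = 206.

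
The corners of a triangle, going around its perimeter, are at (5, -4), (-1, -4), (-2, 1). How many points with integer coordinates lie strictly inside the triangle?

12

Using the shoelace formula, 2A = |(5·(-4) − (-1)·(-4)) + ((-1)·1 − (-2)·(-4)) + ((-2)·(-4) − 5·1)| = 30, so the area is 15.
Summing gcd(|Δx|,|Δy|) over the edges gives the boundary count: gcd(6,0) + gcd(1,5) + gcd(7,5) = 6+1+1 = 8.
By Pick's theorem A = I + B/2 − 1, so I = 15 − 8/2 + 1 = 12.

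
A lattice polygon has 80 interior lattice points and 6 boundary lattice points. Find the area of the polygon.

By Pick's theorem, A = I + B/2 − 1 = 80 + 6/2 − 1 = 82.

82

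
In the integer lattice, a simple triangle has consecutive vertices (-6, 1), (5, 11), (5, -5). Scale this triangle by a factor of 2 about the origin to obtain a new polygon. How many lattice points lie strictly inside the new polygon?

The shoelace formula gives twice the area as |[(-6)·11 − 5·1] + [5·(-5) − 5·11] + [5·1 − (-6)·(-5)]| = 176, so the area is 88.
The number of boundary lattice points is Σ gcd(|Δx|,|Δy|) = gcd(11,10) + gcd(0,16) + gcd(11,6) = 1+16+1 = 18.
Scaling by 2 multiplies the area by 2² = 4 (so the new area is 352) and multiplies the boundary lattice-point count by 2, giving 36.
By Pick's theorem, the interior count of the dilated polygon is 352 − 36/2 + 1 = 335.

335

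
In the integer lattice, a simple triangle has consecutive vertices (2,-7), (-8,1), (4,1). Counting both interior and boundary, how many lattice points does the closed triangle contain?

Using the shoelace formula, 2A = |(2·1 − (-8)·(-7)) + ((-8)·1 − 4·1) + (4·(-7) − 2·1)| = 96, so the area is 48.
The number of boundary lattice points is Σ gcd(|Δx|,|Δy|) = gcd(10,8) + gcd(12,0) + gcd(2,8) = 2+12+2 = 16.
Pick's theorem gives I = A − B/2 + 1 = 48 − 16/2 + 1 = 41, so the closed region contains I + B = 41 + 16 = 57 lattice points.

57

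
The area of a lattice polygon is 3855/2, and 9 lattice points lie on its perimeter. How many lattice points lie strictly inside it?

1924

From Pick's theorem, I = A − B/2 + 1 = 3855/2 − 9/2 + 1 = 1924.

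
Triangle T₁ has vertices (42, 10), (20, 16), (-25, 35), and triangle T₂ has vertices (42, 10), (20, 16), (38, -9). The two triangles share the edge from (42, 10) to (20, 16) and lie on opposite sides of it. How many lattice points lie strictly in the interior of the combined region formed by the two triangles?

The union is the simple quadrilateral with vertices (42, 10), (-25, 35), (20, 16), (38, -9) in order.
By the shoelace formula, twice the signed area is |(42·35 − (-25)·10) + ((-25)·16 − 20·35) + (20·(-9) − 38·16) + (38·10 − 42·(-9))| = 590, so the area is 295.
Summing gcd(|Δx|,|Δy|) over the edges gives the boundary count: gcd(67,25) + gcd(45,19) + gcd(18,25) + gcd(4,19) = 1+1+1+1 = 4.
By Pick's theorem I = A − B/2 + 1 = 295 − 4/2 + 1 = 294.

294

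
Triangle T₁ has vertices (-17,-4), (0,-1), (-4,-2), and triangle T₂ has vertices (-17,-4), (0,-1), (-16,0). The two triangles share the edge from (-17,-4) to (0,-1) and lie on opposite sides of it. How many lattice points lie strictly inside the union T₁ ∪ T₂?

34

The union is the simple quadrilateral with vertices (-17,-4), (-4,-2), (0,-1), (-16,0) in order.
By the shoelace formula, twice the signed area is |[(-17)·(-2) − (-4)·(-4)] + [(-4)·(-1) − 0·(-2)] + [0·0 − (-16)·(-1)] + [(-16)·(-4) − (-17)·0]| = 70, so the area is 35.
Summing gcd(|Δx|,|Δy|) over the edges gives the boundary count: gcd(13,2) + gcd(4,1) + gcd(16,1) + gcd(1,4) = 1+1+1+1 = 4.
By Pick's theorem I = A − B/2 + 1 = 35 − 4/2 + 1 = 34.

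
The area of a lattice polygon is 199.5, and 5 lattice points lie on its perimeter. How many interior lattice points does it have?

198

From Pick's theorem, I = A − B/2 + 1 = 199.5 − 5/2 + 1 = 198.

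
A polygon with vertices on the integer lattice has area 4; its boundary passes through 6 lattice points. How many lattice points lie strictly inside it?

Pick's theorem A = I + B/2 − 1 rearranges to I = A − B/2 + 1 = 4 − 6/2 + 1 = 2.

2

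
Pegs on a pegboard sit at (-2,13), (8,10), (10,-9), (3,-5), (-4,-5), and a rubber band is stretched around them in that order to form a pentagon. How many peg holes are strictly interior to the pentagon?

The shoelace formula gives twice the area as |((-2)·10 − 8·13) + (8·(-9) − 10·10) + (10·(-5) − 3·(-9)) + (3·(-5) − (-4)·(-5)) + ((-4)·13 − (-2)·(-5))| = 416, so the area is 208.
Summing gcd(|Δx|,|Δy|) over the edges gives the boundary count: gcd(10,3) + gcd(2,19) + gcd(7,4) + gcd(7,0) + gcd(2,18) = 1+1+1+7+2 = 12.
By Pick's theorem A = I + B/2 − 1, so I = 208 − 12/2 + 1 = 203.

203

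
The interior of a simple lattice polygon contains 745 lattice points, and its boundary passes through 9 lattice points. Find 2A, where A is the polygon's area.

By Pick's theorem, A = I + B/2 − 1 = 745 + 9/2 − 1 = 1497/2.
Hence 2A = 1497.

1497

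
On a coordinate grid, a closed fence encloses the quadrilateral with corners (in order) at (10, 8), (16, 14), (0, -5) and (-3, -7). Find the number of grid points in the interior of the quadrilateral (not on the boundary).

15

The shoelace formula gives twice the area as |[10·14 − 16·8] + [16·(-5) − 0·14] + [0·(-7) − (-3)·(-5)] + [(-3)·8 − 10·(-7)]| = 37, so the area is 18.5.
Summing gcd(|Δx|,|Δy|) over the edges gives the boundary count: gcd(6,6) + gcd(16,19) + gcd(3,2) + gcd(13,15) = 6+1+1+1 = 9.
Pick's theorem gives I = A − B/2 + 1 = 18.5 − 9/2 + 1 = 15.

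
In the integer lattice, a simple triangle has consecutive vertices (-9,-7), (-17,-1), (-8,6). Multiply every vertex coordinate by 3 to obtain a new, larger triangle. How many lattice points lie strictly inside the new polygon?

490

By the shoelace formula, twice the signed area is |[(-9)·(-1) − (-17)·(-7)] + [(-17)·6 − (-8)·(-1)] + [(-8)·(-7) − (-9)·6]| = 110, so the area is 55.
Along each edge there are gcd(|Δx|,|Δy|)+1 lattice points, so counting each shared vertex once the boundary has gcd(8,6) + gcd(9,7) + gcd(1,13) = 2+1+1 = 4.
Scaling by 3 multiplies the area by 3² = 9 (so the new area is 495) and multiplies the boundary lattice-point count by 3, giving 12.
By Pick's theorem, the interior count of the dilated polygon is 495 − 12/2 + 1 = 490.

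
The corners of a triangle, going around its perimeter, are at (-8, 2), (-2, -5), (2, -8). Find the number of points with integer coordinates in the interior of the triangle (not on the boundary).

0

The shoelace formula gives twice the area as |[(-8)·(-5) − (-2)·2] + [(-2)·(-8) − 2·(-5)] + [2·2 − (-8)·(-8)]| = 10, so the area is 5.
Along each edge there are gcd(|Δx|,|Δy|)+1 lattice points, so counting each shared vertex once the boundary has gcd(6,7) + gcd(4,3) + gcd(10,10) = 1+1+10 = 12.
Pick's theorem gives I = A − B/2 + 1 = 5 − 12/2 + 1 = 0.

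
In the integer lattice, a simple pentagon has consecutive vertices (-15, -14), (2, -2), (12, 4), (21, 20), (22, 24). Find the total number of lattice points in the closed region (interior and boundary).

185

By the shoelace formula, twice the signed area is |[(-15)·(-2) − 2·(-14)] + [2·4 − 12·(-2)] + [12·20 − 21·4] + [21·24 − 22·20] + [22·(-14) − (-15)·24]| = 362, so the area is 181.
Along each edge there are gcd(|Δx|,|Δy|)+1 lattice points, so counting each shared vertex once the boundary has gcd(17,12) + gcd(10,6) + gcd(9,16) + gcd(1,4) + gcd(37,38) = 1+2+1+1+1 = 6.
Pick's theorem gives I = A − B/2 + 1 = 181 − 6/2 + 1 = 179, so the closed region contains I + B = 179 + 6 = 185 lattice points.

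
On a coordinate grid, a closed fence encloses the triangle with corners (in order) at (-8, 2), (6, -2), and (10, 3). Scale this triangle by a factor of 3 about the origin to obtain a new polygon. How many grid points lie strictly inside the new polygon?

By the shoelace formula, twice the signed area is |[(-8)·(-2) − 6·2] + [6·3 − 10·(-2)] + [10·2 − (-8)·3]| = 86, so the area is 43.
The number of boundary lattice points is Σ gcd(|Δx|,|Δy|) = gcd(14,4) + gcd(4,5) + gcd(18,1) = 2+1+1 = 4.
Scaling by 3 multiplies the area by 3² = 9 (so the new area is 387) and multiplies the boundary lattice-point count by 3, giving 12.
By Pick's theorem, the interior count of the dilated polygon is 387 − 12/2 + 1 = 382.

382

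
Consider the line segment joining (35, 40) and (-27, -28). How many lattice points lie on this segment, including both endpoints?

The number of lattice points on a segment between lattice points is gcd(|Δx|,|Δy|) + 1 = gcd(62,68) + 1 = 2 + 1 = 3.

3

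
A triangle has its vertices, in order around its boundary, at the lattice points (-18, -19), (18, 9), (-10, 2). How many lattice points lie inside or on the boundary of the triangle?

273

Using the shoelace formula, 2A = |[(-18)·9 − 18·(-19)] + [18·2 − (-10)·9] + [(-10)·(-19) − (-18)·2]| = 532, so the area is 266.
The number of boundary lattice points is Σ gcd(|Δx|,|Δy|) = gcd(36,28) + gcd(28,7) + gcd(8,21) = 4+7+1 = 12.
Pick's theorem gives I = A − B/2 + 1 = 266 − 12/2 + 1 = 261, so the closed region contains I + B = 261 + 12 = 273 lattice points.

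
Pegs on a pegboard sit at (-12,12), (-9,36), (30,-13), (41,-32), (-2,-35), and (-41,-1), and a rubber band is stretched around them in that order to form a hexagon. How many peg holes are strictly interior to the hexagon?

2572

The shoelace formula gives twice the area as |[(-12)·36 − (-9)·12] + [(-9)·(-13) − 30·36] + [30·(-32) − 41·(-13)] + [41·(-35) − (-2)·(-32)] + [(-2)·(-1) − (-41)·(-35)] + [(-41)·12 − (-12)·(-1)]| = 5150, so the area is 2575.
Summing gcd(|Δx|,|Δy|) over the edges gives the boundary count: gcd(3,24) + gcd(39,49) + gcd(11,19) + gcd(43,3) + gcd(39,34) + gcd(29,13) = 3+1+1+1+1+1 = 8.
By Pick's theorem A = I + B/2 − 1, so I = 2575 − 8/2 + 1 = 2572.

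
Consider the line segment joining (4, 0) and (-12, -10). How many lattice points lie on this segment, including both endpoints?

The number of lattice points on a segment between lattice points is gcd(|Δx|,|Δy|) + 1 = gcd(16,10) + 1 = 2 + 1 = 3.

3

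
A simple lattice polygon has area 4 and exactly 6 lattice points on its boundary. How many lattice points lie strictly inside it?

From Pick's theorem, I = A − B/2 + 1 = 4 − 6/2 + 1 = 2.

2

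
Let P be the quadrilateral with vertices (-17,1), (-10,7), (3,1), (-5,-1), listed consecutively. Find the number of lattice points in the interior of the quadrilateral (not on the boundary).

78

Using the shoelace formula, 2A = |[(-17)·7 − (-10)·1] + [(-10)·1 − 3·7] + [3·(-1) − (-5)·1] + [(-5)·1 − (-17)·(-1)]| = 160, so the area is 80.
Along each edge there are gcd(|Δx|,|Δy|)+1 lattice points, so counting each shared vertex once the boundary has gcd(7,6) + gcd(13,6) + gcd(8,2) + gcd(12,2) = 1+1+2+2 = 6.
Pick's theorem gives I = A − B/2 + 1 = 80 − 6/2 + 1 = 78.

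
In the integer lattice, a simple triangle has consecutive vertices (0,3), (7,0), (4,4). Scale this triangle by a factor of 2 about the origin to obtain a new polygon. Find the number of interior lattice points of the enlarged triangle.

36

By the shoelace formula, twice the signed area is |[0·0 − 7·3] + [7·4 − 4·0] + [4·3 − 0·4]| = 19, so the area is 19/2.
The number of boundary lattice points is Σ gcd(|Δx|,|Δy|) = gcd(7,3) + gcd(3,4) + gcd(4,1) = 1+1+1 = 3.
Scaling by 2 multiplies the area by 2² = 4 (so the new area is 38) and multiplies the boundary lattice-point count by 2, giving 6.
By Pick's theorem, the interior count of the dilated polygon is 38 − 6/2 + 1 = 36.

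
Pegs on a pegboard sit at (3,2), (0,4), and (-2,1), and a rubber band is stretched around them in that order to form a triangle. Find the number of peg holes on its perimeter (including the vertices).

Summing gcd(|Δx|,|Δy|) over the edges gives the boundary count: gcd(3,2) + gcd(2,3) + gcd(5,1) = 1+1+1 = 3.

3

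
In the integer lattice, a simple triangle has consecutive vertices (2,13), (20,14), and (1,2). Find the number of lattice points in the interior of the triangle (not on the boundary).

By the shoelace formula, twice the signed area is |(2·14 − 20·13) + (20·2 − 1·14) + (1·13 − 2·2)| = 197, so the area is 197/2.
The number of boundary lattice points is Σ gcd(|Δx|,|Δy|) = gcd(18,1) + gcd(19,12) + gcd(1,11) = 1+1+1 = 3.
By Pick's theorem A = I + B/2 − 1, so I = 197/2 − 3/2 + 1 = 98.

98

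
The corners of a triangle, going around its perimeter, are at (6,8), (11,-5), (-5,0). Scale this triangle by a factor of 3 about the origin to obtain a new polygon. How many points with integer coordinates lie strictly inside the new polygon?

The shoelace formula gives twice the area as |(6·(-5) − 11·8) + (11·0 − (-5)·(-5)) + ((-5)·8 − 6·0)| = 183, so the area is 183/2.
Along each edge there are gcd(|Δx|,|Δy|)+1 lattice points, so counting each shared vertex once the boundary has gcd(5,13) + gcd(16,5) + gcd(11,8) = 1+1+1 = 3.
Scaling by 3 multiplies the area by 3² = 9 (so the new area is 823.5) and multiplies the boundary lattice-point count by 3, giving 9.
By Pick's theorem, the interior count of the dilated polygon is 823.5 − 9/2 + 1 = 820.

820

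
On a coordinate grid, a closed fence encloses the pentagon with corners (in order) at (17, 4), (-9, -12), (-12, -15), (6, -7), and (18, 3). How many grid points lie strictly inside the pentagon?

Using the shoelace formula, 2A = |[17·(-12) − (-9)·4] + [(-9)·(-15) − (-12)·(-12)] + [(-12)·(-7) − 6·(-15)] + [6·3 − 18·(-7)] + [18·4 − 17·3]| = 162, so the area is 81.
Along each edge there are gcd(|Δx|,|Δy|)+1 lattice points, so counting each shared vertex once the boundary has gcd(26,16) + gcd(3,3) + gcd(18,8) + gcd(12,10) + gcd(1,1) = 2+3+2+2+1 = 10.
By Pick's theorem A = I + B/2 − 1, so I = 81 − 10/2 + 1 = 77.

77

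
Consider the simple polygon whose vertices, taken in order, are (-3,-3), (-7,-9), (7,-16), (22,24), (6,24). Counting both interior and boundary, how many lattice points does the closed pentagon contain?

590

By the shoelace formula, twice the signed area is |((-3)·(-9) − (-7)·(-3)) + ((-7)·(-16) − 7·(-9)) + (7·24 − 22·(-16)) + (22·24 − 6·24) + (6·(-3) − (-3)·24)| = 1139, so the area is 1139/2.
Summing gcd(|Δx|,|Δy|) over the edges gives the boundary count: gcd(4,6) + gcd(14,7) + gcd(15,40) + gcd(16,0) + gcd(9,27) = 2+7+5+16+9 = 39.
Pick's theorem gives I = A − B/2 + 1 = 1139/2 − 39/2 + 1 = 551, so the closed region contains I + B = 551 + 39 = 590 lattice points.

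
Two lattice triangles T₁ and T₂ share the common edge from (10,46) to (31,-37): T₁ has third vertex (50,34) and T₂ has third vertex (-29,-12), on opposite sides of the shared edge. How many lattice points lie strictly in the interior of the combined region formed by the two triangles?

The union is the simple quadrilateral with vertices (10,46), (50,34), (31,-37), (-29,-12) in order.
The shoelace formula gives twice the area as |[10·34 − 50·46] + [50·(-37) − 31·34] + [31·(-12) − (-29)·(-37)] + [(-29)·46 − 10·(-12)]| = 7523, so the area is 3761.5.
The number of boundary lattice points is Σ gcd(|Δx|,|Δy|) = gcd(40,12) + gcd(19,71) + gcd(60,25) + gcd(39,58) = 4+1+5+1 = 11.
By Pick's theorem I = A − B/2 + 1 = 3761.5 − 11/2 + 1 = 3757.

3757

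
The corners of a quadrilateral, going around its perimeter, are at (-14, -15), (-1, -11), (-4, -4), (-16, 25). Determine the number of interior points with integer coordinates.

By the shoelace formula, twice the signed area is |[(-14)·(-11) − (-1)·(-15)] + [(-1)·(-4) − (-4)·(-11)] + [(-4)·25 − (-16)·(-4)] + [(-16)·(-15) − (-14)·25]| = 525, so the area is 262.5.
Summing gcd(|Δx|,|Δy|) over the edges gives the boundary count: gcd(13,4) + gcd(3,7) + gcd(12,29) + gcd(2,40) = 1+1+1+2 = 5.
Pick's theorem gives I = A − B/2 + 1 = 262.5 − 5/2 + 1 = 261.

261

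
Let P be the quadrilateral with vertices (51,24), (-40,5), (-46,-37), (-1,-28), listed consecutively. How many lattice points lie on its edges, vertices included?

68

The number of boundary lattice points is Σ gcd(|Δx|,|Δy|) = gcd(91,19) + gcd(6,42) + gcd(45,9) + gcd(52,52) = 1+6+9+52 = 68.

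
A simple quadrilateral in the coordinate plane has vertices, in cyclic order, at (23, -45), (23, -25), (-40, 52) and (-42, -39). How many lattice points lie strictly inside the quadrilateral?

3580

By the shoelace formula, twice the signed area is |(23·(-25) − 23·(-45)) + (23·52 − (-40)·(-25)) + ((-40)·(-39) − (-42)·52) + ((-42)·(-45) − 23·(-39))| = 7187, so the area is 7187/2.
Along each edge there are gcd(|Δx|,|Δy|)+1 lattice points, so counting each shared vertex once the boundary has gcd(0,20) + gcd(63,77) + gcd(2,91) + gcd(65,6) = 20+7+1+1 = 29.
Pick's theorem gives I = A − B/2 + 1 = 7187/2 − 29/2 + 1 = 3580.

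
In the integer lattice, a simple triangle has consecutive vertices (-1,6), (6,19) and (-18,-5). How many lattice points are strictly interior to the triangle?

By the shoelace formula, twice the signed area is |[(-1)·19 − 6·6] + [6·(-5) − (-18)·19] + [(-18)·6 − (-1)·(-5)]| = 144, so the area is 72.
Summing gcd(|Δx|,|Δy|) over the edges gives the boundary count: gcd(7,13) + gcd(24,24) + gcd(17,11) = 1+24+1 = 26.
By Pick's theorem A = I + B/2 − 1, so I = 72 − 26/2 + 1 = 60.

60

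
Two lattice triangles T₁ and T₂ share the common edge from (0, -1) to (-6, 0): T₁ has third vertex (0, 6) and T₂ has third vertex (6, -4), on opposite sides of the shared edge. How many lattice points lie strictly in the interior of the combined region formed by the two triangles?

The union is the simple quadrilateral with vertices (0, -1), (0, 6), (-6, 0), (6, -4) in order.
The shoelace formula gives twice the area as |[0·6 − 0·(-1)] + [0·0 − (-6)·6] + [(-6)·(-4) − 6·0] + [6·(-1) − 0·(-4)]| = 54, so the area is 27.
Summing gcd(|Δx|,|Δy|) over the edges gives the boundary count: gcd(0,7) + gcd(6,6) + gcd(12,4) + gcd(6,3) = 7+6+4+3 = 20.
By Pick's theorem I = A − B/2 + 1 = 27 − 20/2 + 1 = 18.

18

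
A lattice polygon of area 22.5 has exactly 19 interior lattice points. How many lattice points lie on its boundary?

Pick's theorem gives A = I + B/2 − 1, so B = 2(A − I + 1) = 2(22.5 − 19 + 1) = 9.

9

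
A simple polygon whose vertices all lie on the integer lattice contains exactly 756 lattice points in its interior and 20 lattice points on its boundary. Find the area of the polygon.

765

Pick's theorem states A = I + B/2 − 1, so A = 756 + 20/2 − 1 = 765.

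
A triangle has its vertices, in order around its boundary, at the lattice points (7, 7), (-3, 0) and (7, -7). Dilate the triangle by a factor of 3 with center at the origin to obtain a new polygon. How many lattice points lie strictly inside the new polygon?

607

Using the shoelace formula, 2A = |[7·0 − (-3)·7] + [(-3)·(-7) − 7·0] + [7·7 − 7·(-7)]| = 140, so the area is 70.
Along each edge there are gcd(|Δx|,|Δy|)+1 lattice points, so counting each shared vertex once the boundary has gcd(10,7) + gcd(10,7) + gcd(0,14) = 1+1+14 = 16.
Scaling by 3 multiplies the area by 3² = 9 (so the new area is 630) and multiplies the boundary lattice-point count by 3, giving 48.
By Pick's theorem, the interior count of the dilated polygon is 630 − 48/2 + 1 = 607.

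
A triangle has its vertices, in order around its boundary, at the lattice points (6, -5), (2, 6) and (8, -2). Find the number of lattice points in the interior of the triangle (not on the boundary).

16

The shoelace formula gives twice the area as |(6·6 − 2·(-5)) + (2·(-2) − 8·6) + (8·(-5) − 6·(-2))| = 34, so the area is 17.
Summing gcd(|Δx|,|Δy|) over the edges gives the boundary count: gcd(4,11) + gcd(6,8) + gcd(2,3) = 1+2+1 = 4.
By Pick's theorem A = I + B/2 − 1, so I = 17 − 4/2 + 1 = 16.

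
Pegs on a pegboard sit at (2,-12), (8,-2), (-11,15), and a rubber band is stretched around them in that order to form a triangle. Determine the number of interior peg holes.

The shoelace formula gives twice the area as |(2·(-2) − 8·(-12)) + (8·15 − (-11)·(-2)) + ((-11)·(-12) − 2·15)| = 292, so the area is 146.
Along each edge there are gcd(|Δx|,|Δy|)+1 lattice points, so counting each shared vertex once the boundary has gcd(6,10) + gcd(19,17) + gcd(13,27) = 2+1+1 = 4.
Pick's theorem gives I = A − B/2 + 1 = 146 − 4/2 + 1 = 145.

145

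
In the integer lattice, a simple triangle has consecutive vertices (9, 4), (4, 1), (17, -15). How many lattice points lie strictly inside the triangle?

59

Using the shoelace formula, 2A = |[9·1 − 4·4] + [4·(-15) − 17·1] + [17·4 − 9·(-15)]| = 119, so the area is 59.5.
Along each edge there are gcd(|Δx|,|Δy|)+1 lattice points, so counting each shared vertex once the boundary has gcd(5,3) + gcd(13,16) + gcd(8,19) = 1+1+1 = 3.
By Pick's theorem A = I + B/2 − 1, so I = 59.5 − 3/2 + 1 = 59.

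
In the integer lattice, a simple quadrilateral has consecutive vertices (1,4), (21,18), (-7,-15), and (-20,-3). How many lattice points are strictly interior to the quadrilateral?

The shoelace formula gives twice the area as |[1·18 − 21·4] + [21·(-15) − (-7)·18] + [(-7)·(-3) − (-20)·(-15)] + [(-20)·4 − 1·(-3)]| = 611, so the area is 305.5.
The number of boundary lattice points is Σ gcd(|Δx|,|Δy|) = gcd(20,14) + gcd(28,33) + gcd(13,12) + gcd(21,7) = 2+1+1+7 = 11.
Pick's theorem gives I = A − B/2 + 1 = 305.5 − 11/2 + 1 = 301.

301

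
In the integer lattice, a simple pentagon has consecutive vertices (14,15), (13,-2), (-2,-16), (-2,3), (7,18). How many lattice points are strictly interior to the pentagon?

327

Using the shoelace formula, 2A = |[14·(-2) − 13·15] + [13·(-16) − (-2)·(-2)] + [(-2)·3 − (-2)·(-16)] + [(-2)·18 − 7·3] + [7·15 − 14·18]| = 677, so the area is 677/2.
Summing gcd(|Δx|,|Δy|) over the edges gives the boundary count: gcd(1,17) + gcd(15,14) + gcd(0,19) + gcd(9,15) + gcd(7,3) = 1+1+19+3+1 = 25.
By Pick's theorem A = I + B/2 − 1, so I = 677/2 − 25/2 + 1 = 327.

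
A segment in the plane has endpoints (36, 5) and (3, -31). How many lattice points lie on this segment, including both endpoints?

The number of lattice points on a segment between lattice points is gcd(|Δx|,|Δy|) + 1 = gcd(33,36) + 1 = 3 + 1 = 4.

4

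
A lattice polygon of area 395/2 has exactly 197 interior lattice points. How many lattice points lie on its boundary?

3

Pick's theorem gives A = I + B/2 − 1, so B = 2(A − I + 1) = 2(395/2 − 197 + 1) = 3.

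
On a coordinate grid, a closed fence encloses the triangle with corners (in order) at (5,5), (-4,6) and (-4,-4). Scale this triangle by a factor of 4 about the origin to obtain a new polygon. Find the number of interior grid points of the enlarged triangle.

The shoelace formula gives twice the area as |[5·6 − (-4)·5] + [(-4)·(-4) − (-4)·6] + [(-4)·5 − 5·(-4)]| = 90, so the area is 45.
Summing gcd(|Δx|,|Δy|) over the edges gives the boundary count: gcd(9,1) + gcd(0,10) + gcd(9,9) = 1+10+9 = 20.
Scaling by 4 multiplies the area by 4² = 16 (so the new area is 720) and multiplies the boundary lattice-point count by 4, giving 80.
By Pick's theorem, the interior count of the dilated polygon is 720 − 80/2 + 1 = 681.

681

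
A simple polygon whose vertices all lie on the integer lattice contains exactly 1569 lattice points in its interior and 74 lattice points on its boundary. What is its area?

Pick's theorem states A = I + B/2 − 1, so A = 1569 + 74/2 − 1 = 1605.

1605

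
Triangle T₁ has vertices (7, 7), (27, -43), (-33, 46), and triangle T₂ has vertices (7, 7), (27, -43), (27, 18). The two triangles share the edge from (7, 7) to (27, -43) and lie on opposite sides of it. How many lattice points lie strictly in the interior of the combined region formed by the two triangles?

The union is the simple quadrilateral with vertices (7, 7), (-33, 46), (27, -43), (27, 18) in order.
The shoelace formula gives twice the area as |[7·46 − (-33)·7] + [(-33)·(-43) − 27·46] + [27·18 − 27·(-43)] + [27·7 − 7·18]| = 2440, so the area is 1220.
The number of boundary lattice points is Σ gcd(|Δx|,|Δy|) = gcd(40,39) + gcd(60,89) + gcd(0,61) + gcd(20,11) = 1+1+61+1 = 64.
By Pick's theorem I = A − B/2 + 1 = 1220 − 64/2 + 1 = 1189.

1189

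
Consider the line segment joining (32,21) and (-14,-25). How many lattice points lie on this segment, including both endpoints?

The number of lattice points on a segment between lattice points is gcd(|Δx|,|Δy|) + 1 = gcd(46,46) + 1 = 46 + 1 = 47.

47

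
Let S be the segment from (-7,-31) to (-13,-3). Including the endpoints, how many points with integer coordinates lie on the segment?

3

The number of lattice points on a segment between lattice points is gcd(|Δx|,|Δy|) + 1 = gcd(6,28) + 1 = 2 + 1 = 3.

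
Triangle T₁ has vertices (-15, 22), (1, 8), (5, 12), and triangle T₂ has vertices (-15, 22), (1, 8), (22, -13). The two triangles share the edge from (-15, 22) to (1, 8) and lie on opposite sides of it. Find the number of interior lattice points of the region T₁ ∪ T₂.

64

The union is the simple quadrilateral with vertices (-15, 22), (5, 12), (1, 8), (22, -13) in order.
The shoelace formula gives twice the area as |((-15)·12 − 5·22) + (5·8 − 1·12) + (1·(-13) − 22·8) + (22·22 − (-15)·(-13))| = 162, so the area is 81.
Summing gcd(|Δx|,|Δy|) over the edges gives the boundary count: gcd(20,10) + gcd(4,4) + gcd(21,21) + gcd(37,35) = 10+4+21+1 = 36.
By Pick's theorem I = A − B/2 + 1 = 81 − 36/2 + 1 = 64.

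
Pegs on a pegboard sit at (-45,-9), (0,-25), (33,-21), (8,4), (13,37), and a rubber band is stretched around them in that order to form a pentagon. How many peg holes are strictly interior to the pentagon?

By the shoelace formula, twice the signed area is |[(-45)·(-25) − 0·(-9)] + [0·(-21) − 33·(-25)] + [33·4 − 8·(-21)] + [8·37 − 13·4] + [13·(-9) − (-45)·37]| = 4042, so the area is 2021.
The number of boundary lattice points is Σ gcd(|Δx|,|Δy|) = gcd(45,16) + gcd(33,4) + gcd(25,25) + gcd(5,33) + gcd(58,46) = 1+1+25+1+2 = 30.
Pick's theorem gives I = A − B/2 + 1 = 2021 − 30/2 + 1 = 2007.

2007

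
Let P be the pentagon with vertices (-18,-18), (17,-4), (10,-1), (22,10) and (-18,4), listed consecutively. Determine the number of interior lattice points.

The shoelace formula gives twice the area as |((-18)·(-4) − 17·(-18)) + (17·(-1) − 10·(-4)) + (10·10 − 22·(-1)) + (22·4 − (-18)·10) + ((-18)·(-18) − (-18)·4)| = 1187, so the area is 593.5.
Summing gcd(|Δx|,|Δy|) over the edges gives the boundary count: gcd(35,14) + gcd(7,3) + gcd(12,11) + gcd(40,6) + gcd(0,22) = 7+1+1+2+22 = 33.
Pick's theorem gives I = A − B/2 + 1 = 593.5 − 33/2 + 1 = 578.

578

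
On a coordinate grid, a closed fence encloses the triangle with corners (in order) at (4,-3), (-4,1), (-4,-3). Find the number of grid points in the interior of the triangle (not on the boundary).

9

By the shoelace formula, twice the signed area is |[4·1 − (-4)·(-3)] + [(-4)·(-3) − (-4)·1] + [(-4)·(-3) − 4·(-3)]| = 32, so the area is 16.
Summing gcd(|Δx|,|Δy|) over the edges gives the boundary count: gcd(8,4) + gcd(0,4) + gcd(8,0) = 4+4+8 = 16.
By Pick's theorem A = I + B/2 − 1, so I = 16 − 16/2 + 1 = 9.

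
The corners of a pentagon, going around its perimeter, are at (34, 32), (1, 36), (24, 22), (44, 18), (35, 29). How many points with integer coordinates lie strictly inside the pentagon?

By the shoelace formula, twice the signed area is |(34·36 − 1·32) + (1·22 − 24·36) + (24·18 − 44·22) + (44·29 − 35·18) + (35·32 − 34·29)| = 594, so the area is 297.
The number of boundary lattice points is Σ gcd(|Δx|,|Δy|) = gcd(33,4) + gcd(23,14) + gcd(20,4) + gcd(9,11) + gcd(1,3) = 1+1+4+1+1 = 8.
Pick's theorem gives I = A − B/2 + 1 = 297 − 8/2 + 1 = 294.

294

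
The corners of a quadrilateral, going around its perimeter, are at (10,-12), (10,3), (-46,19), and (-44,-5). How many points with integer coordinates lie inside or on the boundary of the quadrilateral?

By the shoelace formula, twice the signed area is |(10·3 − 10·(-12)) + (10·19 − (-46)·3) + ((-46)·(-5) − (-44)·19) + ((-44)·(-12) − 10·(-5))| = 2122, so the area is 1061.
Summing gcd(|Δx|,|Δy|) over the edges gives the boundary count: gcd(0,15) + gcd(56,16) + gcd(2,24) + gcd(54,7) = 15+8+2+1 = 26.
Pick's theorem gives I = A − B/2 + 1 = 1061 − 26/2 + 1 = 1049, so the closed region contains I + B = 1049 + 26 = 1075 lattice points.

1075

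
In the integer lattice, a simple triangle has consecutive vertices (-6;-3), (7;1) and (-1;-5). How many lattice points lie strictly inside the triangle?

22

The shoelace formula gives twice the area as |((-6)·1 − 7·(-3)) + (7·(-5) − (-1)·1) + ((-1)·(-3) − (-6)·(-5))| = 46, so the area is 23.
Along each edge there are gcd(|Δx|,|Δy|)+1 lattice points, so counting each shared vertex once the boundary has gcd(13,4) + gcd(8,6) + gcd(5,2) = 1+2+1 = 4.
By Pick's theorem A = I + B/2 − 1, so I = 23 − 4/2 + 1 = 22.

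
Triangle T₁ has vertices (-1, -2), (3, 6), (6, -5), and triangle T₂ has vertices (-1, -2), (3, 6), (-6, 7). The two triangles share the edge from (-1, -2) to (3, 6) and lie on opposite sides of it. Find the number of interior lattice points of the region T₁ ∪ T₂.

The union is the simple quadrilateral with vertices (-1, -2), (6, -5), (3, 6), (-6, 7) in order.
By the shoelace formula, twice the signed area is |((-1)·(-5) − 6·(-2)) + (6·6 − 3·(-5)) + (3·7 − (-6)·6) + ((-6)·(-2) − (-1)·7)| = 144, so the area is 72.
Summing gcd(|Δx|,|Δy|) over the edges gives the boundary count: gcd(7,3) + gcd(3,11) + gcd(9,1) + gcd(5,9) = 1+1+1+1 = 4.
By Pick's theorem I = A − B/2 + 1 = 72 − 4/2 + 1 = 71.

71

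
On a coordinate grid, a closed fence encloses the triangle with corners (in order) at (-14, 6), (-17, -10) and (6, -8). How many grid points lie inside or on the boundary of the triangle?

184

By the shoelace formula, twice the signed area is |((-14)·(-10) − (-17)·6) + ((-17)·(-8) − 6·(-10)) + (6·6 − (-14)·(-8))| = 362, so the area is 181.
The number of boundary lattice points is Σ gcd(|Δx|,|Δy|) = gcd(3,16) + gcd(23,2) + gcd(20,14) = 1+1+2 = 4.
Pick's theorem gives I = A − B/2 + 1 = 181 − 4/2 + 1 = 180, so the closed region contains I + B = 180 + 4 = 184 lattice points.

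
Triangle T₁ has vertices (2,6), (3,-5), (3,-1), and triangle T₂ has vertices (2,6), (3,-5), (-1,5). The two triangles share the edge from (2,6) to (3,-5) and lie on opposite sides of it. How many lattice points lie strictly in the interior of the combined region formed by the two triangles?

The union is the simple quadrilateral with vertices (2,6), (3,-1), (3,-5), (-1,5) in order.
By the shoelace formula, twice the signed area is |(2·(-1) − 3·6) + (3·(-5) − 3·(-1)) + (3·5 − (-1)·(-5)) + ((-1)·6 − 2·5)| = 38, so the area is 19.
Summing gcd(|Δx|,|Δy|) over the edges gives the boundary count: gcd(1,7) + gcd(0,4) + gcd(4,10) + gcd(3,1) = 1+4+2+1 = 8.
By Pick's theorem I = A − B/2 + 1 = 19 − 8/2 + 1 = 16.

16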